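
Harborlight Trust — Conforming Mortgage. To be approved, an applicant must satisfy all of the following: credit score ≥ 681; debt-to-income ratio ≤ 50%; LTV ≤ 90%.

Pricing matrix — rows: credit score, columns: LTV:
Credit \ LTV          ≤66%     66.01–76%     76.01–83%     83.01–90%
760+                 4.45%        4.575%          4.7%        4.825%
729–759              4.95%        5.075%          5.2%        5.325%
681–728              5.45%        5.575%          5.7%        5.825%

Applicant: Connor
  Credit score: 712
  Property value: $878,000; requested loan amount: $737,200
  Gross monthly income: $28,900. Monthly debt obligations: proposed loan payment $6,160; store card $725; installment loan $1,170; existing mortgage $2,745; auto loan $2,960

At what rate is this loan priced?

Credit score 712 ≥ 681; Total monthly debts = (6,160 + 725 + 1,170 + 2,745 + 2,960) = 13,760. DTI: 13,760 ÷ 28,900 = 47.6%, within the 50% cap
LTV: 737,200 ÷ 878,000 = 84%, within 90% cap
Row: 712 falls in 681–728. Column: 84% falls in 83.01–90%. Rate = 5.825%.

5.825%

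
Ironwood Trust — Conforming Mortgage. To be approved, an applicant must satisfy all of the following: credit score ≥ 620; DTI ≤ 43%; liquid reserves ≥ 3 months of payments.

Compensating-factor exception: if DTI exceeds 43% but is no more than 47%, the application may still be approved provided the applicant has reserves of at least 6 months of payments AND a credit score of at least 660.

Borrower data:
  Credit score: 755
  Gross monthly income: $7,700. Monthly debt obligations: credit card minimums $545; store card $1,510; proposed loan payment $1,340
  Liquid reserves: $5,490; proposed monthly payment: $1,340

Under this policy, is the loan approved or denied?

Denied

Credit score 755 ≥ 620 (meets base)
Total debts = (545 + 1,510 + 1,340) = 3,395. DTI = 3,395/7,700 = 44.1% > 43% — standard DTI limit exceeded.
Reserves = 5,490/1,340 = 4.1 months ≥ 3
DTI 44.1% is within the 43%–47% exception band; checking compensating factors.
Reserves 4.1 < 6 months; credit score 755 ≥ 660.
Override conditions not both satisfied; exception does not apply.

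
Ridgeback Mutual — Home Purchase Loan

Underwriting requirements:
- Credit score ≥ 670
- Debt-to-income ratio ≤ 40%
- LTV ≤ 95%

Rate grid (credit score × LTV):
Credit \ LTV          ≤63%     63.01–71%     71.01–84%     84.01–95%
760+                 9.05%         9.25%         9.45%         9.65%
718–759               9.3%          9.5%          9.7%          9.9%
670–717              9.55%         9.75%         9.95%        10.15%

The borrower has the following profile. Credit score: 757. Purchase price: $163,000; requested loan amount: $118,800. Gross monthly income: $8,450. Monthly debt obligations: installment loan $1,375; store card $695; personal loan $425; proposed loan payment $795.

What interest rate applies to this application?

Credit score 757 ≥ 670; Total monthly debts = (1,375 + 695 + 425 + 795) = 3,290. DTI = 3,290/8,450 = 38.9% ≤ 40%
LTV = 118,800/163,000 = 72.9% ≤ 95%
Credit 757 → row 718–759; LTV 72.9% → column 71.01–84%. Grid cell → 9.7%.

9.7%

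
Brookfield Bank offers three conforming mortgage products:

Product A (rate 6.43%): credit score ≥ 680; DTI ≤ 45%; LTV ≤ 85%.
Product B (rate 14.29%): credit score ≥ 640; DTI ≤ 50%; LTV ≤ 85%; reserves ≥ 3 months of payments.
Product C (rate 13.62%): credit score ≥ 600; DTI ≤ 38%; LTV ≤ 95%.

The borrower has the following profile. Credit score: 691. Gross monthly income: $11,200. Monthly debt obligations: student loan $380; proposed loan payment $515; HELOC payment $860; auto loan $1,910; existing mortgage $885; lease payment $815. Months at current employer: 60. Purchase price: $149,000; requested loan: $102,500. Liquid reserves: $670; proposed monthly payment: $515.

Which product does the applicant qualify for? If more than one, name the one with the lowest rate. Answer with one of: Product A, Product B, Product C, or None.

Total debts = (380 + 515 + 860 + 1,910 + 885 + 815) = 5,365; DTI = 5,365/11,200 = 47.9%.
LTV = 102,500/149,000 = 68.8%.
Reserves = 670/515 = 1.3 months.
Product A: score 691 ≥ 680; DTI 47.9% > 45%; LTV 68.8% ≤ 85% → does not qualify.
Product B: score 691 ≥ 640; DTI 47.9% ≤ 50%; LTV 68.8% ≤ 85%; reserves 1.3 < 3 mo → does not qualify.
Product C: score 691 ≥ 600; DTI 47.9% > 38%; LTV 68.8% ≤ 95% → does not qualify.

None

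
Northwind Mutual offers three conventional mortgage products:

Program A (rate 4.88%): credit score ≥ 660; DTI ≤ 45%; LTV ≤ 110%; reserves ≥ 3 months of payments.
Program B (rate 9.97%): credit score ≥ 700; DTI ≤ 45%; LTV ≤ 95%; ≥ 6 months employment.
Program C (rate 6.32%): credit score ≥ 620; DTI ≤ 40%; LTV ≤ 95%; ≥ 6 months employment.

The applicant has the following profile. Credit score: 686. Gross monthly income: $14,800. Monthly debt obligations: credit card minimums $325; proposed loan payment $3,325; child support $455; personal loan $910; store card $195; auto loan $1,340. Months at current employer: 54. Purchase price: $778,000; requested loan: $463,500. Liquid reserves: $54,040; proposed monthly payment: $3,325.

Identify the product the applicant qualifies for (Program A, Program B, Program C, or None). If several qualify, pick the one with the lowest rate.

Total debts = (325 + 3,325 + 455 + 910 + 195 + 1,340) = 6,550; DTI = 6,550/14,800 = 44.3%.
LTV = 463,500/778,000 = 59.6%.
Reserves = 54,040/3,325 = 16.3 months.
Program A: score 686 ≥ 660; DTI 44.3% ≤ 45%; LTV 59.6% ≤ 110%; reserves 16.3 ≥ 3 mo → qualifies.
Program B: score 686 < 700; DTI 44.3% ≤ 45%; LTV 59.6% ≤ 95%; employment 54 ≥ 6 mo → does not qualify.
Program C: score 686 ≥ 620; DTI 44.3% > 40%; LTV 59.6% ≤ 95%; employment 54 ≥ 6 mo → does not qualify.

Program A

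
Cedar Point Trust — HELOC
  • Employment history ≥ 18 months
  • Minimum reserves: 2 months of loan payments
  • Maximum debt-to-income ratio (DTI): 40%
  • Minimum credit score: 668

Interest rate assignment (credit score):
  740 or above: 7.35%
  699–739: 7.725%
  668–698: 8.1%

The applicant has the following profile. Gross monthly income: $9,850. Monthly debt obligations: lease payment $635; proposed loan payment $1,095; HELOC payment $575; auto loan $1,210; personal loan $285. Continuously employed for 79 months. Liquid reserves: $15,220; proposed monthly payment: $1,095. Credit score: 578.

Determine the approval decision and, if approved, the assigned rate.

Denied

Credit score 578 < 668 (below minimum)
Total monthly debts = (635 + 1,095 + 575 + 1,210 + 285) = 3,800. DTI: 3,800 ÷ 9,850 = 38.6%, within the 40% cap
Employment 79 ≥ 18 months
Reserves: 15,220 ÷ 1,095 = 13.9 months (meets 2-month minimum)
Not all requirements met → denied.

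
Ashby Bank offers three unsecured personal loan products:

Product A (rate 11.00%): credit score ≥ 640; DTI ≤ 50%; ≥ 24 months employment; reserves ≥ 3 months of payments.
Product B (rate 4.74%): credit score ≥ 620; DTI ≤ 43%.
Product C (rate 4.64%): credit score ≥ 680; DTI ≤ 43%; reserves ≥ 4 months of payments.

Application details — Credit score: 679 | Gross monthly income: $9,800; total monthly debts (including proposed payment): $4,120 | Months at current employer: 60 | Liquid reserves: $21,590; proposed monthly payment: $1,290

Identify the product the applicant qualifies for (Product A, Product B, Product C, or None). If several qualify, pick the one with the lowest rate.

DTI = 4,120/9,800 = 42%.
Reserves = 21,590/1,290 = 16.7 months.
Product A: score 679 ≥ 640; DTI 42% ≤ 50%; employment 60 ≥ 24 mo; reserves 16.7 ≥ 3 mo → qualifies.
Product B: score 679 ≥ 620; DTI 42% ≤ 43% → qualifies.
Product C: score 679 < 680; DTI 42% ≤ 43%; reserves 16.7 ≥ 4 mo → does not qualify.
Qualifying: Product A, Product B. Lowest rate is 4.74% → Product B.

Product B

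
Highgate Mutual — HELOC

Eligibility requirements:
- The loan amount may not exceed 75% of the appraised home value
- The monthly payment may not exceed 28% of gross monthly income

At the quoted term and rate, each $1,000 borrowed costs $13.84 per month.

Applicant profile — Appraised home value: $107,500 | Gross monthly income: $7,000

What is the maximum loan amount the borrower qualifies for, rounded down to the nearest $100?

Payment cap: 28% × $7,000 = $1,960/month.
At $13.84 per $1,000, that supports 1,960/13.84 × 1,000 ≈ $141,618 → $141,600.
LTV cap: 75% × $107,500 = $80,625 → $80,600.
Binding constraint: loan-to-value.

$80,600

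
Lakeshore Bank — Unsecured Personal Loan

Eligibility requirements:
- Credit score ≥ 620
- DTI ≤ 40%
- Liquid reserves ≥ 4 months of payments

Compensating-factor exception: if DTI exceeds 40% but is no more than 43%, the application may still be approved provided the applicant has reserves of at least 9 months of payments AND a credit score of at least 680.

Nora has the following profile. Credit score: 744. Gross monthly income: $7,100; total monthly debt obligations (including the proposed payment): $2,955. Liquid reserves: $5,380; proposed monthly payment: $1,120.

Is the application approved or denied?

Denied

Credit score 744 ≥ 620 (meets base)
DTI = 2,955/7,100 = 41.6% > 40% — standard DTI limit exceeded.
Reserves: 5,380 ÷ 1,120 = 4.8 months (meets 4-month minimum)
DTI 41.6% is within the 40%–43% exception band; checking compensating factors.
Reserves 4.8 < 9 months; credit score 744 ≥ 680.
Compensating-factor requirement not fully met.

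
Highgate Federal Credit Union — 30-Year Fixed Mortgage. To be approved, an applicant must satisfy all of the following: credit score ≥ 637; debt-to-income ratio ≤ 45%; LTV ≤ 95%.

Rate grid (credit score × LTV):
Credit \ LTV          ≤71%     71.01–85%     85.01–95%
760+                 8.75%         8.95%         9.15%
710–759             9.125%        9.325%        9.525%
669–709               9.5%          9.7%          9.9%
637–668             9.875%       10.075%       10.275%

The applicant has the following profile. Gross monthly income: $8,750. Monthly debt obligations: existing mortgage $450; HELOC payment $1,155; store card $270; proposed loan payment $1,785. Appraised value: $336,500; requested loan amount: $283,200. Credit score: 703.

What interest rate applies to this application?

Credit score 703 ≥ 637; Total monthly debts = (450 + 1,155 + 270 + 1,785) = 3,660. DTI: 3,660 ÷ 8,750 = 41.8%, within the 45% cap
Loan-to-value = 283,200/336,500 = 84.2% — pass (95% max)
Score 703 is in the 669–709 band; LTV 84.2% is in the 71.01–85% band → 9.7%.

9.7%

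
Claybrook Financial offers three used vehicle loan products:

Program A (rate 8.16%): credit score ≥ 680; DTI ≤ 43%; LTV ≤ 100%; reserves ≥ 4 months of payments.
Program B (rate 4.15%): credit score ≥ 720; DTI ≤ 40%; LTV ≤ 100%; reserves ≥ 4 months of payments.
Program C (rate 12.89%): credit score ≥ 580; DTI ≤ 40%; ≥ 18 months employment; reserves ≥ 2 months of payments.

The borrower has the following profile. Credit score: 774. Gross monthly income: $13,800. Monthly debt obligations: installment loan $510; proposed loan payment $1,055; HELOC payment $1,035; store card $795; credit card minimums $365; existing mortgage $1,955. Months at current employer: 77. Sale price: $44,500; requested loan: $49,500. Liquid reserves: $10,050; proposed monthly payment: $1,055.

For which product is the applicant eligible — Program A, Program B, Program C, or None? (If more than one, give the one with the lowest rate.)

Total debts = (510 + 1,055 + 1,035 + 795 + 365 + 1,955) = 5,715; DTI = 5,715/13,800 = 41.4%.
LTV = 49,500/44,500 = 111.2%.
Reserves = 10,050/1,055 = 9.5 months.
Program A: score 774 ≥ 680; DTI 41.4% ≤ 43%; LTV 111.2% > 100%; reserves 9.5 ≥ 4 mo → does not qualify.
Program B: score 774 ≥ 720; DTI 41.4% > 40%; LTV 111.2% > 100%; reserves 9.5 ≥ 4 mo → does not qualify.
Program C: score 774 ≥ 580; DTI 41.4% > 40%; employment 77 ≥ 18 mo; reserves 9.5 ≥ 2 mo → does not qualify.

None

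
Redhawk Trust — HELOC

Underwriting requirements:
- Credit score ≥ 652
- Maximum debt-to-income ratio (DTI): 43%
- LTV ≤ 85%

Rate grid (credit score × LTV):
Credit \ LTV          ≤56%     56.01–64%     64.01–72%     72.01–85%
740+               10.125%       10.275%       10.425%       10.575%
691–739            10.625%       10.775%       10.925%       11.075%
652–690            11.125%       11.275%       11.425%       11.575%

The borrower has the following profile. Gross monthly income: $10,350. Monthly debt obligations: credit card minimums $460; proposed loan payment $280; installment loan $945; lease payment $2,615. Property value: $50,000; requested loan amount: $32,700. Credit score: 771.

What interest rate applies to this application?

10.425%

Credit score 771 ≥ 652; Total monthly debts = (460 + 280 + 945 + 2,615) = 4,300. DTI = 4,300/10,350 = 41.5% ≤ 43%
Loan-to-value = 32,700/50,000 = 65.4% — pass (85% max)
Score 771 is in the 740+ band; LTV 65.4% is in the 64.01–72% band → 10.425%.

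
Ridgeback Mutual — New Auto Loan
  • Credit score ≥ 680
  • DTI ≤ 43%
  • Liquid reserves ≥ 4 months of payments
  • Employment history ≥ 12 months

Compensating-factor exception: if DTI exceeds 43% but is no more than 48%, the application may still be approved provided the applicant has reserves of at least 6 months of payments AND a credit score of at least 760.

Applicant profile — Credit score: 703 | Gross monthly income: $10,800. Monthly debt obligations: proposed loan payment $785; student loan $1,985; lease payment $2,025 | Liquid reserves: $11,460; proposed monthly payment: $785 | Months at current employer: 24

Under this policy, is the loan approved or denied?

Credit score 703 ≥ 680 (meets base)
Total debts = (785 + 1,985 + 2,025) = 4,795. DTI = 4,795/10,800 = 44.4% > 43% — standard DTI limit exceeded.
Reserves = 11,460/785 = 14.6 months ≥ 4
Employment 24 ≥ 12 months
44.4% falls in the override range (43%–48%), so the compensating-factor test applies.
Override check — reserves: 14.6 mo (ok); score: 703 (below 760).
Compensating-factor requirement not fully met.

Denied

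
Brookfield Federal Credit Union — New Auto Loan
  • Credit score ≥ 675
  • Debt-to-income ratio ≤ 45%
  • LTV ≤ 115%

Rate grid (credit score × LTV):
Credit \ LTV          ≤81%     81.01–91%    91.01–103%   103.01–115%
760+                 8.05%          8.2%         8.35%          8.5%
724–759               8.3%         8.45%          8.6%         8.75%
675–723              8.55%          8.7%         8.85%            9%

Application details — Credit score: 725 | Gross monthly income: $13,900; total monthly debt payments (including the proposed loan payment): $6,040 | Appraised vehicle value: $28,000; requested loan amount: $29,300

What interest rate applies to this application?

Credit score 725 ≥ 675; DTI: 6,040 ÷ 13,900 = 43.5%, within the 45% cap
Loan-to-value = 29,300/28,000 = 104.6% — pass (115% max)
Score 725 is in the 724–759 band; LTV 104.6% is in the 103.01–115% band → 8.75%.

8.75%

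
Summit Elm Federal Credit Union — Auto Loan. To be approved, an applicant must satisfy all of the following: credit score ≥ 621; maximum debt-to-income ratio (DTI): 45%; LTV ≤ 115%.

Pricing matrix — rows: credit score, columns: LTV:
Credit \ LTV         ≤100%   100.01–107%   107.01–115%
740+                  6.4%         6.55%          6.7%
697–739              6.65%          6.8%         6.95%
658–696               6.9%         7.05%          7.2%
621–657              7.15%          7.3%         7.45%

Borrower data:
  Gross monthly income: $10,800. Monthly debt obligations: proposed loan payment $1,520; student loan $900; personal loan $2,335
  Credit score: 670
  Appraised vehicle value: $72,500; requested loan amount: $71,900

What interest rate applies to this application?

6.9%

Credit score 670 ≥ 621; Total monthly debts = (1,520 + 900 + 2,335) = 4,755. DTI: 4,755 ÷ 10,800 = 44%, within the 45% cap
Loan-to-value = 71,900/72,500 = 99.2% — pass (115% max)
Credit 670 → row 658–696; LTV 99.2% → column ≤100%. Grid cell → 6.9%.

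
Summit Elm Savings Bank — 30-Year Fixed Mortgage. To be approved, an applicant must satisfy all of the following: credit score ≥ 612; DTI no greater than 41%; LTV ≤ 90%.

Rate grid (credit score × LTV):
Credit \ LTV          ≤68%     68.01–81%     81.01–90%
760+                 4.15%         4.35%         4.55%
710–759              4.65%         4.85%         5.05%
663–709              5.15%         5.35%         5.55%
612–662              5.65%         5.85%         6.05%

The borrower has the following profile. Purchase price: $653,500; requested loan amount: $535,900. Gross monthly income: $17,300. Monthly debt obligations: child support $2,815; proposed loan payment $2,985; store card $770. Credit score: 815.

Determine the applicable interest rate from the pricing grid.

4.55%

Credit score 815 ≥ 612; Total monthly debts = (2,815 + 2,985 + 770) = 6,570. DTI = 6,570/17,300 = 38% ≤ 41%
LTV: 535,900 ÷ 653,500 = 82%, within 90% cap
Credit 815 → row 760+; LTV 82% → column 81.01–90%. Grid cell → 4.55%.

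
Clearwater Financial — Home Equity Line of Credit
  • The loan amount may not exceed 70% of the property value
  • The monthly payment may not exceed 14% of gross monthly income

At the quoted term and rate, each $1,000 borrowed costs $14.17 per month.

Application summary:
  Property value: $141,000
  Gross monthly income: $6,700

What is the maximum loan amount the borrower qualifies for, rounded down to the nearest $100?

$66,100

Payment cap: 14% × $6,700 = $938/month.
At $14.17 per $1,000, that supports 938/14.17 × 1,000 ≈ $66,196 → $66,100.
LTV cap: 70% × $141,000 = $98,700 → $98,700.
Binding constraint: payment-to-income.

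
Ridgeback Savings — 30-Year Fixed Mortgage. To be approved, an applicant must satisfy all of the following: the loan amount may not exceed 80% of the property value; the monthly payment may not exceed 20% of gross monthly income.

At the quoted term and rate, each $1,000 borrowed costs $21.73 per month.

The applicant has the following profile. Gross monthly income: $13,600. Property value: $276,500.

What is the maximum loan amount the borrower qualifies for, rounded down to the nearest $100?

Payment cap: 20% × $13,600 = $2,720/month.
At $21.73 per $1,000, that supports 2,720/21.73 × 1,000 ≈ $125,172 → $125,100.
LTV cap: 80% × $276,500 = $221,200 → $221,200.
Binding constraint: payment-to-income.

$125,100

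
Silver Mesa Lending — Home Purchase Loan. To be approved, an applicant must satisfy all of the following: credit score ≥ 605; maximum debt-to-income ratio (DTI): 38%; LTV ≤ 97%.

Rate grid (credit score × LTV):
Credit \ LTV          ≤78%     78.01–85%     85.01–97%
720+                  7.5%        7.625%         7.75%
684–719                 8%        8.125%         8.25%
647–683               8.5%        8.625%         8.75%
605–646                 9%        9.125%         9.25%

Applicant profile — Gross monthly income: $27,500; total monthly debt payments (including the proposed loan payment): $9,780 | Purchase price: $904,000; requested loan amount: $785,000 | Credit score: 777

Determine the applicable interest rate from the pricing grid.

Credit score 777 ≥ 605; DTI = 9,780/27,500 = 35.6% ≤ 38%
LTV = 785,000/904,000 = 86.8% ≤ 97%
Row: 777 falls in 720+. Column: 86.8% falls in 85.01–97%. Rate = 7.75%.

7.75%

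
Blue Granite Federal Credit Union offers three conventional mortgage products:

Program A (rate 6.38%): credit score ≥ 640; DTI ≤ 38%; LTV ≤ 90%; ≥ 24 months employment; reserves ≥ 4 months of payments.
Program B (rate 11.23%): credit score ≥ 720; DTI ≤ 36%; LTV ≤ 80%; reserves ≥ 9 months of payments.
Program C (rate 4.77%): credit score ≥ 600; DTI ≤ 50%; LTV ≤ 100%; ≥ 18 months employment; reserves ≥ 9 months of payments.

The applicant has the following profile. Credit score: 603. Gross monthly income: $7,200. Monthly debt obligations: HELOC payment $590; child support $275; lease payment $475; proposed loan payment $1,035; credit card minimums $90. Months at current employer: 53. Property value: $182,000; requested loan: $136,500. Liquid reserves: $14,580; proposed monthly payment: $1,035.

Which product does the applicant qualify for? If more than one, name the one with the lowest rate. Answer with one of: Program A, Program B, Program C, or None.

Program C

Total debts = (590 + 275 + 475 + 1,035 + 90) = 2,465; DTI = 2,465/7,200 = 34.2%.
LTV = 136,500/182,000 = 75%.
Reserves = 14,580/1,035 = 14.1 months.
Program A: score 603 < 640; DTI 34.2% ≤ 38%; LTV 75% ≤ 90%; employment 53 ≥ 24 mo; reserves 14.1 ≥ 4 mo → does not qualify.
Program B: score 603 < 720; DTI 34.2% ≤ 36%; LTV 75% ≤ 80%; reserves 14.1 ≥ 9 mo → does not qualify.
Program C: score 603 ≥ 600; DTI 34.2% ≤ 50%; LTV 75% ≤ 100%; employment 53 ≥ 18 mo; reserves 14.1 ≥ 9 mo → qualifies.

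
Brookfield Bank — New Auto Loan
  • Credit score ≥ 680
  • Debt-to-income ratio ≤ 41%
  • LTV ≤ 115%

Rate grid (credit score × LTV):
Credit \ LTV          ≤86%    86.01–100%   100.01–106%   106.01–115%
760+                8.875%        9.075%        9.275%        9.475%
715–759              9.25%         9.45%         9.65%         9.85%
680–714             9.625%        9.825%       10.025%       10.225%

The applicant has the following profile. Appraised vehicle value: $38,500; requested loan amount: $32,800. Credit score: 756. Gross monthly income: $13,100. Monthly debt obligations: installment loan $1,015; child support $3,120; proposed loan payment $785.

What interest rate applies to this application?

Credit score 756 ≥ 680; Total monthly debts = (1,015 + 3,120 + 785) = 4,920. Debt-to-income = 4,920/13,100 = 37.6% — meets 41% limit
LTV = 32,800/38,500 = 85.2% ≤ 115%
Credit 756 → row 715–759; LTV 85.2% → column ≤86%. Grid cell → 9.25%.

9.25%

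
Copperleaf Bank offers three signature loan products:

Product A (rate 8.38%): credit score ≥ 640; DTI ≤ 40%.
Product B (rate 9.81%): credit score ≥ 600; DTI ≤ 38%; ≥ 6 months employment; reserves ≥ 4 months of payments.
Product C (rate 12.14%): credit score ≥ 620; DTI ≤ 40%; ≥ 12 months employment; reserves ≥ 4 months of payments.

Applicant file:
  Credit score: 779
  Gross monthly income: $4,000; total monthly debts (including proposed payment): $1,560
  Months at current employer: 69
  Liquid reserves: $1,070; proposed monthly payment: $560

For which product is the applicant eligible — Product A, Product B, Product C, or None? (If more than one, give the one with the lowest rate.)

DTI = 1,560/4,000 = 39%.
Reserves = 1,070/560 = 1.9 months.
Product A: score 779 ≥ 640; DTI 39% ≤ 40% → qualifies.
Product B: score 779 ≥ 600; DTI 39% > 38%; employment 69 ≥ 6 mo; reserves 1.9 < 4 mo → does not qualify.
Product C: score 779 ≥ 620; DTI 39% ≤ 40%; employment 69 ≥ 12 mo; reserves 1.9 < 4 mo → does not qualify.

Product A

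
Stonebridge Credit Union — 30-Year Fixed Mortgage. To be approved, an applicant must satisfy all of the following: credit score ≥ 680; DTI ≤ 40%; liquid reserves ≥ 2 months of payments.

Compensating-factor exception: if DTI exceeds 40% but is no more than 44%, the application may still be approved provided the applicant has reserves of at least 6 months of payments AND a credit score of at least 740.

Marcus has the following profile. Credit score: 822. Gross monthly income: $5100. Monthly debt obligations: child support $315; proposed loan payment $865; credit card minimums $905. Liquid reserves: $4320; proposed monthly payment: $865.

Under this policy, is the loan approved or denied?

Denied

Credit score 822 ≥ 680 (meets base)
Total debts = (315 + 865 + 905) = 2,085. DTI: 2,085 ÷ 5,100 = 40.9%, over the 40% base limit.
Reserves: 4,320 ÷ 865 = 5.0 months (meets 2-month minimum)
40.9% falls in the override range (40%–44%), so the compensating-factor test applies.
Override check — reserves: 5.0 mo (short of 6); score: 822 (ok).
Override conditions not both satisfied; exception does not apply.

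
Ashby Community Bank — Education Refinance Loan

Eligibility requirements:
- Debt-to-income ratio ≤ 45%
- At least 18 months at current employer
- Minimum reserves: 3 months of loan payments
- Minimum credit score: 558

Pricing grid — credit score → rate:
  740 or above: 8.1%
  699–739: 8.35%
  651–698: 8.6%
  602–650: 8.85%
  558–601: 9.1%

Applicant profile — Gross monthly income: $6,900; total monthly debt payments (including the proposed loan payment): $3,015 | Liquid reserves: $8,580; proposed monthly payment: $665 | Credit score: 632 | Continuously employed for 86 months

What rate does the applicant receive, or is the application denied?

Credit score 632 ≥ 558 (meets minimum)
Debt-to-income = 3,015/6,900 = 43.7% — meets 45% limit
Liquid reserves cover 8,580/665 = 12.9 months — ≥ 3 required
Employment 86 ≥ 18 months
All requirements met. Score 632 falls in the 602–650 tier → 8.85%.

Approved at 8.85%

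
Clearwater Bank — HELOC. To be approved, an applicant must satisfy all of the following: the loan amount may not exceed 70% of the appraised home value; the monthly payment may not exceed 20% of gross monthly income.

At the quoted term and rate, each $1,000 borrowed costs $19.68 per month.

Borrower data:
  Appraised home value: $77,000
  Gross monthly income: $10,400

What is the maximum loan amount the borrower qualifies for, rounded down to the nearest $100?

$53,900

Payment cap: 20% × $10,400 = $2,080/month.
At $19.68 per $1,000, that supports 2,080/19.68 × 1,000 ≈ $105,691 → $105,600.
LTV cap: 70% × $77,000 = $53,900 → $53,900.
Binding constraint: loan-to-value.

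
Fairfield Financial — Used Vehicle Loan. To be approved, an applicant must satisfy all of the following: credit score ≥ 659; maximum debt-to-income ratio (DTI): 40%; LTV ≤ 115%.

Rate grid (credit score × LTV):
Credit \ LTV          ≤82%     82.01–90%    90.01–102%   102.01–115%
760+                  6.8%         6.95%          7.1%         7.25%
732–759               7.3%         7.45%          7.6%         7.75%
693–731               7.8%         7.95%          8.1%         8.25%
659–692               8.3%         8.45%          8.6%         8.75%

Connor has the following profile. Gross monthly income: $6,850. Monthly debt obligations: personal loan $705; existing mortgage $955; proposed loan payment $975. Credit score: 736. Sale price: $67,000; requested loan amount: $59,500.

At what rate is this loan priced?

7.45%

Credit score 736 ≥ 659; Total monthly debts = (705 + 955 + 975) = 2,635. Debt-to-income = 2,635/6,850 = 38.5% — meets 40% limit
LTV: 59,500 ÷ 67,000 = 88.8%, within 115% cap
Credit 736 → row 732–759; LTV 88.8% → column 82.01–90%. Grid cell → 7.45%.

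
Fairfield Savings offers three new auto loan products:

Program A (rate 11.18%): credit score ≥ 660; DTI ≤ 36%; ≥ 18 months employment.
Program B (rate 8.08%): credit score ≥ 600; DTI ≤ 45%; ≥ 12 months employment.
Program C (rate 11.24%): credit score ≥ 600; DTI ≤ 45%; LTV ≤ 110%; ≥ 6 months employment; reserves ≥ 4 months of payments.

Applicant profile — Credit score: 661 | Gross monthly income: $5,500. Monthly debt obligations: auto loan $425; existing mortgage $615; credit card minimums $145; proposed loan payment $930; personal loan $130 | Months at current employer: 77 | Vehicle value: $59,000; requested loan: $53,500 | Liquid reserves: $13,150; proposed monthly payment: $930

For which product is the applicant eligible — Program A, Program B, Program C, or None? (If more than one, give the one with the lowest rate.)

Program B

Total debts = (425 + 615 + 145 + 930 + 130) = 2,245; DTI = 2,245/5,500 = 40.8%.
LTV = 53,500/59,000 = 90.7%.
Reserves = 13,150/930 = 14.1 months.
Program A: score 661 ≥ 660; DTI 40.8% > 36%; employment 77 ≥ 18 mo → does not qualify.
Program B: score 661 ≥ 600; DTI 40.8% ≤ 45%; employment 77 ≥ 12 mo → qualifies.
Program C: score 661 ≥ 600; DTI 40.8% ≤ 45%; LTV 90.7% ≤ 110%; employment 77 ≥ 6 mo; reserves 14.1 ≥ 4 mo → qualifies.
Qualifying: Program B, Program C. Lowest rate is 8.08% → Program B.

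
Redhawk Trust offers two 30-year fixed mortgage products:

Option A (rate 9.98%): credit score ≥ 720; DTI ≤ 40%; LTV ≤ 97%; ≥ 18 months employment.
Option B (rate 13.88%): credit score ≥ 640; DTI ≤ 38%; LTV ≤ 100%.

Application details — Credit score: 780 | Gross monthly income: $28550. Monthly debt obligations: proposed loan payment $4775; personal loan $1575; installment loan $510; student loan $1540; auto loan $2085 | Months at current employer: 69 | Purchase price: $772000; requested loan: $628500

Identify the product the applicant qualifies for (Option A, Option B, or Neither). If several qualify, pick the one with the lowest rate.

Option A

Total debts = (4,775 + 1,575 + 510 + 1,540 + 2,085) = 10,485; DTI = 10,485/28,550 = 36.7%.
LTV = 628,500/772,000 = 81.4%.
Option A: score 780 ≥ 720; DTI 36.7% ≤ 40%; LTV 81.4% ≤ 97%; employment 69 ≥ 18 mo → qualifies.
Option B: score 780 ≥ 640; DTI 36.7% ≤ 38%; LTV 81.4% ≤ 100% → qualifies.
Qualifying: Option A, Option B. Lowest rate is 9.98% → Option A.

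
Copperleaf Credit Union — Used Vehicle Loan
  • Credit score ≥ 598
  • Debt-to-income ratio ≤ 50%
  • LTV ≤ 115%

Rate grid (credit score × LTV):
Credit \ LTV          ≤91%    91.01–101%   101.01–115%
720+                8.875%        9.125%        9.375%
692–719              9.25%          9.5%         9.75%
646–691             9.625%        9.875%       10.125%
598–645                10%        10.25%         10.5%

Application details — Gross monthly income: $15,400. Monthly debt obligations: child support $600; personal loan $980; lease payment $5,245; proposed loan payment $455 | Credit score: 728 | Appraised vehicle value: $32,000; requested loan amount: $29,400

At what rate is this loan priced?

9.125%

Credit score 728 ≥ 598; Total monthly debts = (600 + 980 + 5,245 + 455) = 7,280. DTI = 7,280/15,400 = 47.3% ≤ 50%
LTV = 29,400/32,000 = 91.9% ≤ 115%
Score 728 is in the 720+ band; LTV 91.9% is in the 91.01–101% band → 9.125%.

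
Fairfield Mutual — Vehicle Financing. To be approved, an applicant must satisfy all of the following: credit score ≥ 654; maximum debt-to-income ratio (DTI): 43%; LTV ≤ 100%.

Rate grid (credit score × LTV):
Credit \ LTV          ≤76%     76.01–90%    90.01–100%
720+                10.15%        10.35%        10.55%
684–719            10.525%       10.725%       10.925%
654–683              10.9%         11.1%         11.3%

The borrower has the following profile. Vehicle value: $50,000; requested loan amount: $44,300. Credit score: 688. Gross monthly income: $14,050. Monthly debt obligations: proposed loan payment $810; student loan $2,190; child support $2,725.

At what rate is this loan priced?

10.725%

Credit score 688 ≥ 654; Total monthly debts = (810 + 2,190 + 2,725) = 5,725. DTI = 5,725/14,050 = 40.7% ≤ 43%
Loan-to-value = 44,300/50,000 = 88.6% — pass (100% max)
Credit 688 → row 684–719; LTV 88.6% → column 76.01–90%. Grid cell → 10.725%.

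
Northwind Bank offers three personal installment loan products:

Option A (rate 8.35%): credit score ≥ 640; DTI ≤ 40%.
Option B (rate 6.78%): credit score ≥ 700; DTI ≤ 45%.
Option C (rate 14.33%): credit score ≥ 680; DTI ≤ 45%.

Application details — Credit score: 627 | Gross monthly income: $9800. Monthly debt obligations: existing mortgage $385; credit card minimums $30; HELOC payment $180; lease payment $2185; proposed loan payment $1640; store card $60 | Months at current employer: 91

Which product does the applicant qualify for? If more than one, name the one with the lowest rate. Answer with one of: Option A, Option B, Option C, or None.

None

Total debts = (385 + 30 + 180 + 2,185 + 1,640 + 60) = 4,480; DTI = 4,480/9,800 = 45.7%.
Option A: score 627 < 640; DTI 45.7% > 40% → does not qualify.
Option B: score 627 < 700; DTI 45.7% > 45% → does not qualify.
Option C: score 627 < 680; DTI 45.7% > 45% → does not qualify.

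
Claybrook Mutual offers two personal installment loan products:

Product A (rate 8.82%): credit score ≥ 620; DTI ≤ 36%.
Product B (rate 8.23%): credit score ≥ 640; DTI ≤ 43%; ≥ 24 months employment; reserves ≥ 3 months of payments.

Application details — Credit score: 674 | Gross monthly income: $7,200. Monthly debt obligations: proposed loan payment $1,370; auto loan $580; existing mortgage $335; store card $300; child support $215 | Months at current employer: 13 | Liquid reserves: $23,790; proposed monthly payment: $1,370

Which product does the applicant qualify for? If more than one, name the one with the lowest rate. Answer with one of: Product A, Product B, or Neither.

Neither

Total debts = (1,370 + 580 + 335 + 300 + 215) = 2,800; DTI = 2,800/7,200 = 38.9%.
Reserves = 23,790/1,370 = 17.4 months.
Product A: score 674 ≥ 620; DTI 38.9% > 36% → does not qualify.
Product B: score 674 ≥ 640; DTI 38.9% ≤ 43%; employment 13 < 24 mo; reserves 17.4 ≥ 3 mo → does not qualify.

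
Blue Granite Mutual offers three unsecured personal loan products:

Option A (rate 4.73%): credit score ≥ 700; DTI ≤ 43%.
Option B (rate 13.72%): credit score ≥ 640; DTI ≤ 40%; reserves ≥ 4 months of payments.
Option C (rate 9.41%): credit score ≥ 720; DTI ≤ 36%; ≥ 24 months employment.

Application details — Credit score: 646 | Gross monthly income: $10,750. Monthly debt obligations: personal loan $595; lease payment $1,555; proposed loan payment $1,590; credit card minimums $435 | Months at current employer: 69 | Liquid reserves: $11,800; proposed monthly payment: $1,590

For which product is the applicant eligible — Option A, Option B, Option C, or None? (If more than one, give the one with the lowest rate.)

Total debts = (595 + 1,555 + 1,590 + 435) = 4,175; DTI = 4,175/10,750 = 38.8%.
Reserves = 11,800/1,590 = 7.4 months.
Option A: score 646 < 700; DTI 38.8% ≤ 43% → does not qualify.
Option B: score 646 ≥ 640; DTI 38.8% ≤ 40%; reserves 7.4 ≥ 4 mo → qualifies.
Option C: score 646 < 720; DTI 38.8% > 36%; employment 69 ≥ 24 mo → does not qualify.

Option B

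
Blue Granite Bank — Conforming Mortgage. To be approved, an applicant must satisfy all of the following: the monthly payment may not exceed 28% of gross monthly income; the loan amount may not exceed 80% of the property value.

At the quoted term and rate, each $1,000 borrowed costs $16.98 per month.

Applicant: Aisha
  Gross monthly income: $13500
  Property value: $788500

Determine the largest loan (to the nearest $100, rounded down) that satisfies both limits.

Payment cap: 28% × $13,500 = $3,780/month.
At $16.98 per $1,000, that supports 3,780/16.98 × 1,000 ≈ $222,614 → $222,600.
LTV cap: 80% × $788,500 = $630,800 → $630,800.
Binding constraint: payment-to-income.

$222,600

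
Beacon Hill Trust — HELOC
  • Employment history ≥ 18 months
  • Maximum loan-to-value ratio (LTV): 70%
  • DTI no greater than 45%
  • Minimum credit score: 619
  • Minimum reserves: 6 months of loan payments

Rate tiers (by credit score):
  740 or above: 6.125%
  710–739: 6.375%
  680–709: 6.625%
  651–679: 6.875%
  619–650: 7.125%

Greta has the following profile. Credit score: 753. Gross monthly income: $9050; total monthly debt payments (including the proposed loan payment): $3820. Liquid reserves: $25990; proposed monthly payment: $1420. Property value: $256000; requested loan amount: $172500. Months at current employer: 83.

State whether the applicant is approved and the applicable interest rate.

Approved at 6.125%

Credit score 753 ≥ 619 (meets minimum)
Loan-to-value = 172,500/256,000 = 67.4% — pass (70% max)
Employment 83 ≥ 18 months
Liquid reserves cover 25,990/1,420 = 18.3 months — ≥ 6 required
Debt-to-income = 3,820/9,050 = 42.2% — meets 45% limit
All requirements met. Score 753 falls in the 740 or above tier → 6.125%.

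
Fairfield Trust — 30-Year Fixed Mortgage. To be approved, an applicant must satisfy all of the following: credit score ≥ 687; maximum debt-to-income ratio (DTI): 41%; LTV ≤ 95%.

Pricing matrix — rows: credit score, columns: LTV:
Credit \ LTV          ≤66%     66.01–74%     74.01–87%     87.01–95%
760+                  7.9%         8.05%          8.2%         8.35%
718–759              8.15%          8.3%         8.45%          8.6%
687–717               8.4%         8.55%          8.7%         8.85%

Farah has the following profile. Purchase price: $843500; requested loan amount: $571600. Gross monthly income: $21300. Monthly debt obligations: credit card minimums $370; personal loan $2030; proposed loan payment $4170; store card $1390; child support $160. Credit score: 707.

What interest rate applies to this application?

8.55%

Credit score 707 ≥ 687; Total monthly debts = (370 + 2,030 + 4,170 + 1,390 + 160) = 8,120. DTI: 8,120 ÷ 21,300 = 38.1%, within the 41% cap
LTV = 571,600/843,500 = 67.8% ≤ 95%
Row: 707 falls in 687–717. Column: 67.8% falls in 66.01–74%. Rate = 8.55%.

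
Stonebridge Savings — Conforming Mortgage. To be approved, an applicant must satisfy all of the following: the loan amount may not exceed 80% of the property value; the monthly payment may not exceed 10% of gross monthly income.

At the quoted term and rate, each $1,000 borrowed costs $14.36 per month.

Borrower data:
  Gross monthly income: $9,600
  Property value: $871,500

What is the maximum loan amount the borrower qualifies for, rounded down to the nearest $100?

Payment cap: 10% × $9,600 = $960/month.
At $14.36 per $1,000, that supports 960/14.36 × 1,000 ≈ $66,852 → $66,800.
LTV cap: 80% × $871,500 = $697,200 → $697,200.
Binding constraint: payment-to-income.

$66,800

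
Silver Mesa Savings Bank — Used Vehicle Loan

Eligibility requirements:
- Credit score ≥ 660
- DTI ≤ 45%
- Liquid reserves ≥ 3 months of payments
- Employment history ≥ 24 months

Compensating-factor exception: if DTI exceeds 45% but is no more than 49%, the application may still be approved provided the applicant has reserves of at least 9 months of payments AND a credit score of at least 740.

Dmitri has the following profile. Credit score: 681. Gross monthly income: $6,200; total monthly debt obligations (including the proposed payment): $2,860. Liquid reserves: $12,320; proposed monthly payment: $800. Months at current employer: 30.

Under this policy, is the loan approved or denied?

Denied

Credit score 681 ≥ 660 (meets base)
DTI = 2,860/6,200 = 46.1% > 45% — standard DTI limit exceeded.
Reserves: 12,320 ÷ 800 = 15.4 months (meets 3-month minimum)
Employment 30 ≥ 24 months
46.1% falls in the override range (45%–49%), so the compensating-factor test applies.
Override check — reserves: 15.4 mo (ok); score: 681 (below 740).
Override conditions not both satisfied; exception does not apply.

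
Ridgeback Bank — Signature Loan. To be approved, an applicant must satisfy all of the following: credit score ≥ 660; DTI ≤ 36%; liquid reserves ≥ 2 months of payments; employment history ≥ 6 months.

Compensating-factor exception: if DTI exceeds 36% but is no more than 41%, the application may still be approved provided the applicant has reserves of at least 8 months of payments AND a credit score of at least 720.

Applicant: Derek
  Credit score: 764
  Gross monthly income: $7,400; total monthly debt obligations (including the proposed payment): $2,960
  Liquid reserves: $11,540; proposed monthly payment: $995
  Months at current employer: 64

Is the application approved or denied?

Credit score 764 ≥ 660 (meets base)
DTI = 2,960/7,400 = 40% > 36% — standard DTI limit exceeded.
Reserves: 11,540 ÷ 995 = 11.6 months (meets 2-month minimum)
Employment 64 ≥ 6 months
40% falls in the override range (36%–41%), so the compensating-factor test applies.
Override check — reserves: 11.6 mo (ok); score: 764 (ok).
Both compensating conditions met → exception applies.

Approved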